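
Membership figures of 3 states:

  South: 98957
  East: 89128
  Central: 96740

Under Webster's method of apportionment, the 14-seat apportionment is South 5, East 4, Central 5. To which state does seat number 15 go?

Priority for the next seat is population ÷ (current seats + 0.5).
Priorities: South 17992.182, East 19806.222, Central 17589.091.
Highest priority: East.

East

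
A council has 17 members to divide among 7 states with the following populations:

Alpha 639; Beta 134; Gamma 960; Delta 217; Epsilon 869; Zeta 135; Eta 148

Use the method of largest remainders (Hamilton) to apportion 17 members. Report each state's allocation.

The standard divisor is 3102/17 ≈ 182.471.
Standard quotas: Alpha 3.502, Beta 0.734, Gamma 5.261, Delta 1.189, Epsilon 4.762, Zeta 0.740, Eta 0.811.
Lower quotas: Alpha 3, Beta 0, Gamma 5, Delta 1, Epsilon 4, Zeta 0, Eta 0 (sum 13, leaving 4 seats).
Remainders in descending order: Eta 0.811, Epsilon 0.762, Zeta 0.740, Beta 0.734, Alpha 0.502, Gamma 0.261, Delta 0.189.
The surplus seats go to Eta, Epsilon, Zeta, Beta.

Alpha 3, Beta 1, Gamma 5, Delta 1, Epsilon 5, Zeta 1, Eta 1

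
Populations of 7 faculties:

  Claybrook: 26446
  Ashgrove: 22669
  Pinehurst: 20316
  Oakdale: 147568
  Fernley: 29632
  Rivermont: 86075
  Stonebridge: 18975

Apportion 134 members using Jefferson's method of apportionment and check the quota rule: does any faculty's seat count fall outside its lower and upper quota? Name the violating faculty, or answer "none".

Standard quotas: Claybrook 10.077, Ashgrove 8.638, Pinehurst 7.741, Oakdale 56.227, Fernley 11.291, Rivermont 32.797, Stonebridge 7.230.
Jefferson allocation: Claybrook 10, Ashgrove 8, Pinehurst 7, Oakdale 58, Fernley 11, Rivermont 33, Stonebridge 7.
Oakdale has quota 56.227 (lower 56, upper 57) but receives 58 — outside the quota interval.

Oakdale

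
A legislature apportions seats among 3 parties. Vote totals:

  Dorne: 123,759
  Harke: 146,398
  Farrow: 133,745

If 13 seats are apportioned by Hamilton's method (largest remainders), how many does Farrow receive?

Total 403902; standard divisor 403902/13 ≈ 31069.385.
Standard quotas: Dorne 3.9833, Harke 4.7120, Farrow 4.3047.
Lower quotas: Dorne 3, Harke 4, Farrow 4 (sum 11, leaving 2 seats).
Remainders in descending order: Dorne 0.9833, Harke 0.7120, Farrow 0.3047.
Largest remainders: Dorne, Harke receive the extra seats.
Farrow receives 4.

4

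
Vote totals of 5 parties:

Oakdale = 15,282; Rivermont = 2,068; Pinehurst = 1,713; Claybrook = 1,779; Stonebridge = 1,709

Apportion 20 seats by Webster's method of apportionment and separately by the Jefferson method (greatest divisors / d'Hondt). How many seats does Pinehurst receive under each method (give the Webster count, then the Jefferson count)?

2 and 1

Webster: Oakdale 13, Rivermont 2, Pinehurst 2, Claybrook 2, Stonebridge 1.
Jefferson: Oakdale 15, Rivermont 2, Pinehurst 1, Claybrook 1, Stonebridge 1.
Pinehurst gets 2 under Webster and 1 under Jefferson.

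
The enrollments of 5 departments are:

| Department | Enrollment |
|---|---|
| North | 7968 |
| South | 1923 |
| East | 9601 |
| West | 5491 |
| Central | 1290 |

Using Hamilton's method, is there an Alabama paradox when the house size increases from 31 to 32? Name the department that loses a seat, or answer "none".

At 31 seats: North 9, South 2, East 11, West 7, Central 2.
At 32 seats: North 10, South 2, East 12, West 7, Central 1.
Central drops from 2 to 1.

Central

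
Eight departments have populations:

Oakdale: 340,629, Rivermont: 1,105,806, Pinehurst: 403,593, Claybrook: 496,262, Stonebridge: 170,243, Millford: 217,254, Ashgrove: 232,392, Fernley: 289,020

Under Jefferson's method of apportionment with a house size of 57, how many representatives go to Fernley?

Standard divisor 3255199/57 ≈ 57108.754; standard quotas: Oakdale 5.965, Rivermont 19.363, Pinehurst 7.067, Claybrook 8.690, Stonebridge 2.981, Millford 3.804, Ashgrove 4.069, Fernley 5.061.
Rounding down gives 5, 19, 7, 8, 2, 3, 4, 5 = 53 seats, so the divisor must be adjusted.
With modified divisor 54700: modified quotas Oakdale 6.227, Rivermont 20.216, Pinehurst 7.378, Claybrook 9.072, Stonebridge 3.112, Millford 3.972, Ashgrove 4.248, Fernley 5.284.
Rounding down: Oakdale 6, Rivermont 20, Pinehurst 7, Claybrook 9, Stonebridge 3, Millford 3, Ashgrove 4, Fernley 5 (total 57).
Fernley receives 5.

5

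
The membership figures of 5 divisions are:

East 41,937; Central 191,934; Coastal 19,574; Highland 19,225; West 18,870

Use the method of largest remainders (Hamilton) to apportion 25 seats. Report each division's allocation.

Total 291540; standard divisor 291540/25 ≈ 11661.6.
Standard quotas: East 3.5962, Central 16.4586, Coastal 1.6785, Highland 1.6486, West 1.6181.
Lower quotas: East 3, Central 16, Coastal 1, Highland 1, West 1 (sum 22, leaving 3 seats).
Remainders in descending order: Coastal 0.6785, Highland 0.6486, West 0.6181, East 0.5962, Central 0.4586.
Largest remainders: Coastal, Highland, West receive the extra seats.

East 3, Central 16, Coastal 2, Highland 2, West 2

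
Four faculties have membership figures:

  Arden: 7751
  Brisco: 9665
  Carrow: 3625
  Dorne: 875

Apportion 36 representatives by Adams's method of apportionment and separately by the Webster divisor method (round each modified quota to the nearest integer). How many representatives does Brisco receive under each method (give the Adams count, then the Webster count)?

Adams: Arden 13, Brisco 15, Carrow 6, Dorne 2.
Webster: Arden 13, Brisco 16, Carrow 6, Dorne 1.
Brisco gets 15 under Adams and 16 under Webster.

15 and 16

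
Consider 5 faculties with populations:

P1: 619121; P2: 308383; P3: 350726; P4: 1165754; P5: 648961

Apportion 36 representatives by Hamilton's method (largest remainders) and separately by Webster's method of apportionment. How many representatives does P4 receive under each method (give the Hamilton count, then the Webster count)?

14 and 13

Hamilton: P1 7, P2 4, P3 4, P4 14, P5 7.
Webster: P1 7, P2 4, P3 4, P4 13, P5 8.
P4 gets 14 under Hamilton and 13 under Webster.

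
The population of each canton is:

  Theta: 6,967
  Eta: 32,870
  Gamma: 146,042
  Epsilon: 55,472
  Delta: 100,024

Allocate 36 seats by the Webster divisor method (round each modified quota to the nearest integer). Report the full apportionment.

Theta 1; Eta 3; Gamma 15; Epsilon 6; Delta 11

Standard divisor 341375/36 ≈ 9482.639; standard quotas: Theta 0.735, Eta 3.466, Gamma 15.401, Epsilon 5.850, Delta 10.548.
Rounding to the nearest integer gives Theta 1, Eta 3, Gamma 15, Epsilon 6, Delta 11 — total 36, matching the house size, so no adjustment is needed.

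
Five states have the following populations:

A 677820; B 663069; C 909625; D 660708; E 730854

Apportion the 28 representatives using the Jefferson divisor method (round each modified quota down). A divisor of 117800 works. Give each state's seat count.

A 5, B 5, C 7, D 5, E 6

With modified divisor 117800: modified quotas A 5.754, B 5.629, C 7.722, D 5.609, E 6.204.
Rounding down: A 5, B 5, C 7, D 5, E 6 (total 28).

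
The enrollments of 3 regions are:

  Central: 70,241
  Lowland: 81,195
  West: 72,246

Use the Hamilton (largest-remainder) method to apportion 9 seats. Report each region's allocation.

Central=3, Lowland=3, West=3

Standard divisor: 223682 ÷ 9 ≈ 24853.556.
Standard quotas: Central 2.8262, Lowland 3.2669, West 2.9069.
Lower quotas: Central 2, Lowland 3, West 2 (sum 7, leaving 2 seats).
Remainders in descending order: West 0.9069, Central 0.8262, Lowland 0.2669.
Largest remainders: West, Central receive the extra seats.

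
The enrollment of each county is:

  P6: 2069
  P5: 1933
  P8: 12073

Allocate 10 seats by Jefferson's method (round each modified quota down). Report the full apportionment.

Standard divisor 16075/10 ≈ 1607.5; standard quotas: P6 1.287, P5 1.202, P8 7.510.
Rounding down gives 1, 1, 7 = 9 seats, so the divisor must be adjusted.
With modified divisor 1400: modified quotas P6 1.478, P5 1.381, P8 8.624.
Rounding down: P6 1, P5 1, P8 8 (total 10).

P6 1, P5 1, P8 8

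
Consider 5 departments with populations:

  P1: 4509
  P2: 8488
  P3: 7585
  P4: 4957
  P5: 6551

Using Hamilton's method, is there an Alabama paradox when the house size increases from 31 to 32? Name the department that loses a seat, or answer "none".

P1

At 31 seats: P1 5, P2 8, P3 7, P4 5, P5 6.
At 32 seats: P1 4, P2 8, P3 8, P4 5, P5 7.
P1 drops from 5 to 4.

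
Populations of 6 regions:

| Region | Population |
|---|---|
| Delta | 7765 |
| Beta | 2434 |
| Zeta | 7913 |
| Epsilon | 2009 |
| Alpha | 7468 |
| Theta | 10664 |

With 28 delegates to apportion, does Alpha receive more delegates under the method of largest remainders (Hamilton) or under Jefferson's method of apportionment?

Jefferson

Hamilton: Delta 6, Beta 2, Zeta 6, Epsilon 1, Alpha 5, Theta 8.
Jefferson: Delta 6, Beta 1, Zeta 6, Epsilon 1, Alpha 6, Theta 8.
Alpha gets 5 under Hamilton and 6 under Jefferson.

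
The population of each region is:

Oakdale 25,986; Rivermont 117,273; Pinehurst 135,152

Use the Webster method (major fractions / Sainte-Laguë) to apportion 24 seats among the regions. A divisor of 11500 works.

With modified divisor 11500: modified quotas Oakdale 2.260, Rivermont 10.198, Pinehurst 11.752.
Rounding to the nearest integer: Oakdale 2, Rivermont 10, Pinehurst 12 (total 24).

Oakdale 2, Rivermont 10, Pinehurst 12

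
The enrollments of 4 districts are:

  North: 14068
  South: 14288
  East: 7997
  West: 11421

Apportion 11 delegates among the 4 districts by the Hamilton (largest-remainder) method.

The standard divisor is 47774/11 ≈ 4343.091.
Standard quotas: North 3.2392, South 3.2898, East 1.8413, West 2.6297.
Lower quotas: North 3, South 3, East 1, West 2 (sum 9, leaving 2 seats).
Remainders in descending order: East 0.8413, West 0.6297, South 0.2898, North 0.2392.
The surplus seats go to East, West.

North 3; South 3; East 2; West 3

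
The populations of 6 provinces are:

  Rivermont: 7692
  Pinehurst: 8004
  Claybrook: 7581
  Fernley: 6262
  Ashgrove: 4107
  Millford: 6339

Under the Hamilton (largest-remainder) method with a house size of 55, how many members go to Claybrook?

Total 39985; standard divisor 39985/55 = 727.
Standard quotas: Rivermont 10.5805, Pinehurst 11.0096, Claybrook 10.4278, Fernley 8.6135, Ashgrove 5.6492, Millford 8.7194.
Lower quotas: Rivermont 10, Pinehurst 11, Claybrook 10, Fernley 8, Ashgrove 5, Millford 8 (sum 52, leaving 3 seats).
Remainders in descending order: Millford 0.7194, Ashgrove 0.6492, Fernley 0.6135, Rivermont 0.5805, Claybrook 0.4278, Pinehurst 0.0096.
Largest remainders: Millford, Ashgrove, Fernley receive the extra seats.
Claybrook receives 10.

10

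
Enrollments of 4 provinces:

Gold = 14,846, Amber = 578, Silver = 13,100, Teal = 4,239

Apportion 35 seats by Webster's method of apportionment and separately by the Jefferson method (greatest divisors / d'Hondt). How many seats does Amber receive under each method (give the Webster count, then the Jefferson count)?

Webster: Gold 16, Amber 1, Silver 14, Teal 4.
Jefferson: Gold 16, Amber 0, Silver 15, Teal 4.
Amber gets 1 under Webster and 0 under Jefferson.

1 and 0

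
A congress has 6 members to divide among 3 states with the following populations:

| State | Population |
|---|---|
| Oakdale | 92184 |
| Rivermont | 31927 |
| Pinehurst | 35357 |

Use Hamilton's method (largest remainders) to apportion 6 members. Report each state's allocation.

Oakdale=4, Rivermont=1, Pinehurst=1

Total 159468; standard divisor 159468/6 = 26578.
Standard quotas: Oakdale 3.4684, Rivermont 1.2013, Pinehurst 1.3303.
Lower quotas: Oakdale 3, Rivermont 1, Pinehurst 1 (sum 5, leaving 1 seat).
Remainders in descending order: Oakdale 0.4684, Pinehurst 0.3303, Rivermont 0.2013.
Largest remainder: Oakdale receives the extra seat.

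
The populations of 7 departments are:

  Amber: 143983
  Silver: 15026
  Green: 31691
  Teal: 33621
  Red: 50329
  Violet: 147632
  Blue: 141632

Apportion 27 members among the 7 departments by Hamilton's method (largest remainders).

Standard divisor: 563914 ÷ 27 ≈ 20885.704.
Standard quotas: Amber 6.8939, Silver 0.7194, Green 1.5174, Teal 1.6098, Red 2.4097, Violet 7.0686, Blue 6.7813.
Lower quotas: Amber 6, Silver 0, Green 1, Teal 1, Red 2, Violet 7, Blue 6 (sum 23, leaving 4 seats).
Remainders in descending order: Amber 0.8939, Blue 0.7813, Silver 0.7194, Teal 0.6098, Green 0.5174, Red 0.4097, Violet 0.0686.
Largest remainders: Amber, Blue, Silver, Teal receive the extra seats.

Amber 7, Silver 1, Green 1, Teal 2, Red 2, Violet 7, Blue 7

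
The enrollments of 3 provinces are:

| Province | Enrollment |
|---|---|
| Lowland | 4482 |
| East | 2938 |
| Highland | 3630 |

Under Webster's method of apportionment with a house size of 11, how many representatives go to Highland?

4

Standard divisor 11050/11 ≈ 1004.545; standard quotas: Lowland 4.462, East 2.925, Highland 3.614.
Rounding to the nearest integer gives Lowland 4, East 3, Highland 4 — total 11, matching the house size, so no adjustment is needed.
Highland receives 4.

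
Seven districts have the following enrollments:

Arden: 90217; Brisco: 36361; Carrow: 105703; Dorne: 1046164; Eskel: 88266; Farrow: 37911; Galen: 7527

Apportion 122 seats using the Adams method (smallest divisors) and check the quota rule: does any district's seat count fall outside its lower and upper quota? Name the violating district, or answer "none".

Dorne

Standard quotas: Arden 7.794, Brisco 3.141, Carrow 9.132, Dorne 90.381, Eskel 7.626, Farrow 3.275, Galen 0.650.
Adams allocation: Arden 8, Brisco 4, Carrow 9, Dorne 88, Eskel 8, Farrow 4, Galen 1.
Dorne has quota 90.381 (lower 90, upper 91) but receives 88 — outside the quota interval.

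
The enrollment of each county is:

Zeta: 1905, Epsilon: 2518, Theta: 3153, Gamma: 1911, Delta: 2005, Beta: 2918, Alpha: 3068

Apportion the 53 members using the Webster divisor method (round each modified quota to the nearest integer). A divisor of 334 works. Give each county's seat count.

Zeta=6, Epsilon=8, Theta=9, Gamma=6, Delta=6, Beta=9, Alpha=9

With modified divisor 334: modified quotas Zeta 5.704, Epsilon 7.539, Theta 9.440, Gamma 5.722, Delta 6.003, Beta 8.737, Alpha 9.186.
Rounding to the nearest integer: Zeta 6, Epsilon 8, Theta 9, Gamma 6, Delta 6, Beta 9, Alpha 9 (total 53).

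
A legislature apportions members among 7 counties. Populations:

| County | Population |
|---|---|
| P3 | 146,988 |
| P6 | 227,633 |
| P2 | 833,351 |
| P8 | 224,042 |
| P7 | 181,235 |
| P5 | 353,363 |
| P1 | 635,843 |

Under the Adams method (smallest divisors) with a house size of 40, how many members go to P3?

Standard divisor 2602455/40 ≈ 65061.375; standard quotas: P3 2.259, P6 3.499, P2 12.809, P8 3.444, P7 2.786, P5 5.431, P1 9.773.
Rounding up gives 3, 4, 13, 4, 3, 6, 10 = 43 seats, so the divisor must be adjusted.
With modified divisor 72100: modified quotas P3 2.039, P6 3.157, P2 11.558, P8 3.107, P7 2.514, P5 4.901, P1 8.819.
Rounding up: P3 3, P6 4, P2 12, P8 4, P7 3, P5 5, P1 9 (total 40).
P3 receives 3.

3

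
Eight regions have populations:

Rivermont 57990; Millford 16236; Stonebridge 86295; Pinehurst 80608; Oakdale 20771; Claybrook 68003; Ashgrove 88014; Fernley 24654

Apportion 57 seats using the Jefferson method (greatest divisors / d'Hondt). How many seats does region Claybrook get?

Standard divisor 442571/57 ≈ 7764.404; standard quotas: Rivermont 7.469, Millford 2.091, Stonebridge 11.114, Pinehurst 10.382, Oakdale 2.675, Claybrook 8.758, Ashgrove 11.336, Fernley 3.175.
Rounding down gives 7, 2, 11, 10, 2, 8, 11, 3 = 54 seats, so the divisor must be adjusted.
With modified divisor 7300: modified quotas Rivermont 7.944, Millford 2.224, Stonebridge 11.821, Pinehurst 11.042, Oakdale 2.845, Claybrook 9.315, Ashgrove 12.057, Fernley 3.377.
Rounding down: Rivermont 7, Millford 2, Stonebridge 11, Pinehurst 11, Oakdale 2, Claybrook 9, Ashgrove 12, Fernley 3 (total 57).
Claybrook receives 9.

9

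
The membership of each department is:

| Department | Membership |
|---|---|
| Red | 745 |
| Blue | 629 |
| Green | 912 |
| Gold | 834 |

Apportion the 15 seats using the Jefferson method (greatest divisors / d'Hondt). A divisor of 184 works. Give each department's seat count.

With modified divisor 184: modified quotas Red 4.049, Blue 3.418, Green 4.957, Gold 4.533.
Rounding down: Red 4, Blue 3, Green 4, Gold 4 (total 15).

Red: 4, Blue: 3, Green: 4, Gold: 4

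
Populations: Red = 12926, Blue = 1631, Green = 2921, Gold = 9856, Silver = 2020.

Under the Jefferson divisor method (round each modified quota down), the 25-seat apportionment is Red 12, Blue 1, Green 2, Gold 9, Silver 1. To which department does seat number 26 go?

Silver

Priority for the next seat is population ÷ (current seats + 1).
Priorities: Red 994.308, Blue 815.500, Green 973.667, Gold 985.600, Silver 1010.000.
Highest priority: Silver.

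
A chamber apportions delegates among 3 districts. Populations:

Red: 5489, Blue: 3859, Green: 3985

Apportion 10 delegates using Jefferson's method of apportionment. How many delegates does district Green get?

3

Standard divisor 13333/10 ≈ 1333.3; standard quotas: Red 4.117, Blue 2.894, Green 2.989.
Rounding down gives 4, 2, 2 = 8 seats, so the divisor must be adjusted.
With modified divisor 1200: modified quotas Red 4.574, Blue 3.216, Green 3.321.
Rounding down: Red 4, Blue 3, Green 3 (total 10).
Green receives 3.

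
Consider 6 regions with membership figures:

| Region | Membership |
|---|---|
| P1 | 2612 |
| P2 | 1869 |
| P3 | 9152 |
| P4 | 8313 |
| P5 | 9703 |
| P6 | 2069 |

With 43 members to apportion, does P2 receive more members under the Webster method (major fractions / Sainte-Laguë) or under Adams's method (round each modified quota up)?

Adams

Webster: P1 3, P2 2, P3 12, P4 11, P5 12, P6 3.
Adams: P1 4, P2 3, P3 11, P4 10, P5 12, P6 3.
P2 gets 2 under Webster and 3 under Adams.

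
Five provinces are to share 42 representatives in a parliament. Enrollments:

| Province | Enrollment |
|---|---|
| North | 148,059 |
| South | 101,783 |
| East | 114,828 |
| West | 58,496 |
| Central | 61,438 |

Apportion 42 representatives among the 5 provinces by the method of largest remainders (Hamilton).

North=13, South=9, East=10, West=5, Central=5

Standard divisor: 484604 ÷ 42 ≈ 11538.19.
Standard quotas: North 12.8321, South 8.8214, East 9.9520, West 5.0698, Central 5.3248.
Lower quotas: North 12, South 8, East 9, West 5, Central 5 (sum 39, leaving 3 seats).
Remainders in descending order: East 0.9520, North 0.8321, South 0.8214, Central 0.3248, West 0.0698.
The surplus seats go to East, North, South.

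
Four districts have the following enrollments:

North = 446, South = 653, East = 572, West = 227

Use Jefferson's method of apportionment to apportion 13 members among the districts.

Standard divisor 1898/13 ≈ 146; standard quotas: North 3.055, South 4.473, East 3.918, West 1.555.
Rounding down gives 3, 4, 3, 1 = 11 seats, so the divisor must be adjusted.
With modified divisor 120: modified quotas North 3.717, South 5.442, East 4.767, West 1.892.
Rounding down: North 3, South 5, East 4, West 1 (total 13).

North=3; South=5; East=4; West=1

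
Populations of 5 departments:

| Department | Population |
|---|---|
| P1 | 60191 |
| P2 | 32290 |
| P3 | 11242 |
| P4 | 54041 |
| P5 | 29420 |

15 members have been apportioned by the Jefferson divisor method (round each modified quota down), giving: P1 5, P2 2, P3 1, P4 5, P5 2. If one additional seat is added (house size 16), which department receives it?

Priority for the next seat is population ÷ (current seats + 1).
Priorities: P1 10031.833, P2 10763.333, P3 5621.000, P4 9006.833, P5 9806.667.
Highest priority: P2.

P2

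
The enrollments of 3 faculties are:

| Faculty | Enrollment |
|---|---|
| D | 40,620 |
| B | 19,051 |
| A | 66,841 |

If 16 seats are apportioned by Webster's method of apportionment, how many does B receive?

Standard divisor 126512/16 ≈ 7907; standard quotas: D 5.137, B 2.409, A 8.453.
Rounding to the nearest integer gives 5, 2, 8 = 15 seats, so the divisor must be adjusted.
With modified divisor 7700: modified quotas D 5.275, B 2.474, A 8.681.
Rounding to the nearest integer: D 5, B 2, A 9 (total 16).
B receives 2.

2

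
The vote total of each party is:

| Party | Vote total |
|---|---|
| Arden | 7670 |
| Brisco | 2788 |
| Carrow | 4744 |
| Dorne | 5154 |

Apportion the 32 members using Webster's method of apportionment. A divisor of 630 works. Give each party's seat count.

Arden 12, Brisco 4, Carrow 8, Dorne 8

With modified divisor 630: modified quotas Arden 12.175, Brisco 4.425, Carrow 7.530, Dorne 8.181.
Rounding to the nearest integer: Arden 12, Brisco 4, Carrow 8, Dorne 8 (total 32).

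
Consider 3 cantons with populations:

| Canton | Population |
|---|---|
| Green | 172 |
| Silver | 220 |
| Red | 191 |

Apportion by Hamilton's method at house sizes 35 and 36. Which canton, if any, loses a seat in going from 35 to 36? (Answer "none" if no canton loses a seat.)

none

At 35 seats: Green 10, Silver 13, Red 12.
At 36 seats: Green 11, Silver 13, Red 12.
No canton's allocation decreased.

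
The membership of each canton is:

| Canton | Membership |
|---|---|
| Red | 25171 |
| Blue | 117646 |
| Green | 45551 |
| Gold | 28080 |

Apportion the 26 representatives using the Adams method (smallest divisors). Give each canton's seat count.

Red=3, Blue=13, Green=6, Gold=4

Standard divisor 216448/26 ≈ 8324.923; standard quotas: Red 3.024, Blue 14.132, Green 5.472, Gold 3.373.
Rounding up gives 4, 15, 6, 4 = 29 seats, so the divisor must be adjusted.
With modified divisor 9067.84: modified quotas Red 2.776, Blue 12.974, Green 5.023, Gold 3.097.
Rounding up: Red 3, Blue 13, Green 6, Gold 4 (total 26).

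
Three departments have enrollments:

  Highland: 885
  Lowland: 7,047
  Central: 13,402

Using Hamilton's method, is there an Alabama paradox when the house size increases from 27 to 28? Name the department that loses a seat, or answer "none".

At 27 seats: Highland 1, Lowland 9, Central 17.
At 28 seats: Highland 1, Lowland 9, Central 18.
No department's allocation decreased.

none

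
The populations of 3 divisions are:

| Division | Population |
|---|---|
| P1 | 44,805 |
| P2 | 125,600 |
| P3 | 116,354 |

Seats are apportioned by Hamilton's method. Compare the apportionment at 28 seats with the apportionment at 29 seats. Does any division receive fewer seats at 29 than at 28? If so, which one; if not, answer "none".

At 28 seats: P1 5, P2 12, P3 11.
At 29 seats: P1 4, P2 13, P3 12.
P1 drops from 5 to 4.

P1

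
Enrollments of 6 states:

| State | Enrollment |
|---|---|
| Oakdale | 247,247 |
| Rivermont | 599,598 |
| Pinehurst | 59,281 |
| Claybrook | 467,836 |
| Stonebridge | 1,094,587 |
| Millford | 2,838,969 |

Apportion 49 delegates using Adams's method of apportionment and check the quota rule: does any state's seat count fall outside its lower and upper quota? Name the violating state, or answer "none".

Millford

Standard quotas: Oakdale 2.283, Rivermont 5.536, Pinehurst 0.547, Claybrook 4.319, Stonebridge 10.105, Millford 26.210.
Adams allocation: Oakdale 3, Rivermont 6, Pinehurst 1, Claybrook 4, Stonebridge 10, Millford 25.
Millford has quota 26.210 (lower 26, upper 27) but receives 25 — outside the quota interval.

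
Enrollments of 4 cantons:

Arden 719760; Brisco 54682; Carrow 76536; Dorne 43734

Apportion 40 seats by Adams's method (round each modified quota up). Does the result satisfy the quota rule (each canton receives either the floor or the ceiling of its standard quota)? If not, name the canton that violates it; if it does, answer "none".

Arden

Standard quotas: Arden 32.178, Brisco 2.445, Carrow 3.422, Dorne 1.955.
Adams allocation: Arden 31, Brisco 3, Carrow 4, Dorne 2.
Arden has quota 32.178 (lower 32, upper 33) but receives 31 — outside the quota interval.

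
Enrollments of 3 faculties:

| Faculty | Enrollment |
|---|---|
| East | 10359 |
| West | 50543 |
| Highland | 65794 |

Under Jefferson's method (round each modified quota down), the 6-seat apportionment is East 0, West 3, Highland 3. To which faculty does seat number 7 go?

Priority for the next seat is population ÷ (current seats + 1).
Priorities: East 10359.000, West 12635.750, Highland 16448.500.
Highest priority: Highland.

Highland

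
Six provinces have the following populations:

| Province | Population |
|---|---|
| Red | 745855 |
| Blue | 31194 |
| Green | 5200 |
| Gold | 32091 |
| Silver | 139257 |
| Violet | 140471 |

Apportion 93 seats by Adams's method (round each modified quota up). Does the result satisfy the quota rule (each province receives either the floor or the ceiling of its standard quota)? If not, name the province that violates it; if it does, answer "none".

Standard quotas: Red 63.401, Blue 2.652, Green 0.442, Gold 2.728, Silver 11.837, Violet 11.941.
Adams allocation: Red 62, Blue 3, Green 1, Gold 3, Silver 12, Violet 12.
Red has quota 63.401 (lower 63, upper 64) but receives 62 — outside the quota interval.

Red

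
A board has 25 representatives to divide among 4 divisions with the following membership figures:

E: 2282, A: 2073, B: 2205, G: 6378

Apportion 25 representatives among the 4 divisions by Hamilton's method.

The standard divisor is 12938/25 ≈ 517.52.
Standard quotas: E 4.4095, A 4.0056, B 4.2607, G 12.3242.
Lower quotas: E 4, A 4, B 4, G 12 (sum 24, leaving 1 seat).
Remainders in descending order: E 0.4095, G 0.3242, B 0.2607, A 0.0056.
The surplus seat goes to E.

E: 5; A: 4; B: 4; G: 12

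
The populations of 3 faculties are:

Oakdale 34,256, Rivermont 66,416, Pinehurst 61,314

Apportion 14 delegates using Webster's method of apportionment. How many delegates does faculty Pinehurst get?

5

Standard divisor 161986/14 ≈ 11570.429; standard quotas: Oakdale 2.961, Rivermont 5.740, Pinehurst 5.299.
Rounding to the nearest integer gives Oakdale 3, Rivermont 6, Pinehurst 5 — total 14, matching the house size, so no adjustment is needed.
Pinehurst receives 5.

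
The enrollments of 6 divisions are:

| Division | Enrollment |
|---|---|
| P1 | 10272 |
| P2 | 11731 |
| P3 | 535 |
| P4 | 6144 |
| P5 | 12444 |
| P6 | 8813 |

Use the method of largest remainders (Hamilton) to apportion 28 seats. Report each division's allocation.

The standard divisor is 49939/28 ≈ 1783.536.
Standard quotas: P1 5.7593, P2 6.5774, P3 0.3000, P4 3.4448, P5 6.9772, P6 4.9413.
Lower quotas: P1 5, P2 6, P3 0, P4 3, P5 6, P6 4 (sum 24, leaving 4 seats).
Remainders in descending order: P5 0.9772, P6 0.9413, P1 0.7593, P2 0.5774, P4 0.4448, P3 0.3000.
Largest remainders: P5, P6, P1, P2 receive the extra seats.

P1: 6, P2: 7, P3: 0, P4: 3, P5: 7, P6: 5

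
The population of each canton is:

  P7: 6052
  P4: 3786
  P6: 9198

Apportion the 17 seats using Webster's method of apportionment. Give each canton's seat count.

Standard divisor 19036/17 ≈ 1119.765; standard quotas: P7 5.405, P4 3.381, P6 8.214.
Rounding to the nearest integer gives 5, 3, 8 = 16 seats, so the divisor must be adjusted.
With modified divisor 1090: modified quotas P7 5.552, P4 3.473, P6 8.439.
Rounding to the nearest integer: P7 6, P4 3, P6 8 (total 17).

P7=6; P4=3; P6=8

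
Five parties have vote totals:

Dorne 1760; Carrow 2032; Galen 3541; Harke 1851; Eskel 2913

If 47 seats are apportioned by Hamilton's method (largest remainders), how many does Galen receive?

Standard divisor: 12097 ÷ 47 ≈ 257.383.
Standard quotas: Dorne 6.838, Carrow 7.895, Galen 13.758, Harke 7.192, Eskel 11.318.
Lower quotas: Dorne 6, Carrow 7, Galen 13, Harke 7, Eskel 11 (sum 44, leaving 3 seats).
Remainders in descending order: Carrow 0.895, Dorne 0.838, Galen 0.758, Eskel 0.318, Harke 0.192.
Largest remainders: Carrow, Dorne, Galen receive the extra seats.
Galen receives 14.

14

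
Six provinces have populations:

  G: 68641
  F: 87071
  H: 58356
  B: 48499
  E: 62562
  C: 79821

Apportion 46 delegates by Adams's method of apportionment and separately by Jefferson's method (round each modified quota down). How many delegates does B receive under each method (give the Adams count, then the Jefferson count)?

Adams: G 8, F 9, H 7, B 6, E 7, C 9.
Jefferson: G 8, F 10, H 7, B 5, E 7, C 9.
B gets 6 under Adams and 5 under Jefferson.

6 and 5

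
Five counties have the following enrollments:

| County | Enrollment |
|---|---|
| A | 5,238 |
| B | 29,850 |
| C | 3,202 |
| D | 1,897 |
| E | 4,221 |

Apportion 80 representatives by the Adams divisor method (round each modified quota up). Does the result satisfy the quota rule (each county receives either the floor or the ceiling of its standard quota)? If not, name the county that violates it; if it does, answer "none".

Standard quotas: A 9.436, B 53.774, C 5.768, D 3.417, E 7.604.
Adams allocation: A 10, B 52, C 6, D 4, E 8.
B has quota 53.774 (lower 53, upper 54) but receives 52 — outside the quota interval.

B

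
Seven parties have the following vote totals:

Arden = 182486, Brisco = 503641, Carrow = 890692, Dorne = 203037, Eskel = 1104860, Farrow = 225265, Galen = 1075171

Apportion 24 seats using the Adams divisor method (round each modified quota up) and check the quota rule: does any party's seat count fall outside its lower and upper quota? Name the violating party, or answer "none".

none

Standard quotas: Arden 1.046, Brisco 2.888, Carrow 5.108, Dorne 1.164, Eskel 6.336, Farrow 1.292, Galen 6.166.
Adams allocation: Arden 1, Brisco 3, Carrow 5, Dorne 1, Eskel 6, Farrow 2, Galen 6.
Every allocation lies between the lower and upper quota.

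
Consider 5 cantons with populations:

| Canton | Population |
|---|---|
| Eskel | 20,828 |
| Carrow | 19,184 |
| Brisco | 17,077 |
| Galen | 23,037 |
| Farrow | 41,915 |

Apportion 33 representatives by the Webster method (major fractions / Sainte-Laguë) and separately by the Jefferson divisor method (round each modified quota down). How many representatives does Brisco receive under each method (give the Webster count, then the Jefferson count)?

5 and 4

Webster: Eskel 6, Carrow 5, Brisco 5, Galen 6, Farrow 11.
Jefferson: Eskel 6, Carrow 5, Brisco 4, Galen 6, Farrow 12.
Brisco gets 5 under Webster and 4 under Jefferson.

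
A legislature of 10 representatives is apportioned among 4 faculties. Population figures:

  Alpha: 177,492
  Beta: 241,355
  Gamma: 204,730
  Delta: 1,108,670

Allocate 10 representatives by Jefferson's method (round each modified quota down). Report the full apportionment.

Alpha: 1; Beta: 1; Gamma: 1; Delta: 7

Standard divisor 1732247/10 ≈ 173224.7; standard quotas: Alpha 1.025, Beta 1.393, Gamma 1.182, Delta 6.400.
Rounding down gives 1, 1, 1, 6 = 9 seats, so the divisor must be adjusted.
With modified divisor 148500: modified quotas Alpha 1.195, Beta 1.625, Gamma 1.379, Delta 7.466.
Rounding down: Alpha 1, Beta 1, Gamma 1, Delta 7 (total 10).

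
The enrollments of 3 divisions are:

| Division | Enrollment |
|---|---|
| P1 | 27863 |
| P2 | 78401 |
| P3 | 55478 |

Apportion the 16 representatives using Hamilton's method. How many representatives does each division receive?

P1 3, P2 8, P3 5

The standard divisor is 161742/16 ≈ 10108.875.
Standard quotas: P1 2.7563, P2 7.7557, P3 5.4880.
Lower quotas: P1 2, P2 7, P3 5 (sum 14, leaving 2 seats).
Remainders in descending order: P1 0.7563, P2 0.7557, P3 0.4880.
Largest remainders: P1, P2 receive the extra seats.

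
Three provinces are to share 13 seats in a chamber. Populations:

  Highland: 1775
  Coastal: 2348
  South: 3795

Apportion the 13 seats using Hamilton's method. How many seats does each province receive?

Total 7918; standard divisor 7918/13 ≈ 609.077.
Standard quotas: Highland 2.914, Coastal 3.855, South 6.231.
Lower quotas: Highland 2, Coastal 3, South 6 (sum 11, leaving 2 seats).
Remainders in descending order: Highland 0.914, Coastal 0.855, South 0.231.
The surplus seats go to Highland, Coastal.

Highland=3, Coastal=4, South=6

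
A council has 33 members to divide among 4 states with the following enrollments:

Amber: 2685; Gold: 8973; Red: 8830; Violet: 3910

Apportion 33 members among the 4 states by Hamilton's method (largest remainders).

Amber=4, Gold=12, Red=12, Violet=5

Total 24398; standard divisor 24398/33 ≈ 739.333.
Standard quotas: Amber 3.6317, Gold 12.1366, Red 11.9432, Violet 5.2885.
Lower quotas: Amber 3, Gold 12, Red 11, Violet 5 (sum 31, leaving 2 seats).
Remainders in descending order: Red 0.9432, Amber 0.6317, Violet 0.2885, Gold 0.1366.
Largest remainders: Red, Amber receive the extra seats.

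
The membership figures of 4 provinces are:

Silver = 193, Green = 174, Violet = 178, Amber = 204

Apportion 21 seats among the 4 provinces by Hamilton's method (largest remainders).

Total 749; standard divisor 749/21 ≈ 35.667.
Standard quotas: Silver 5.411, Green 4.879, Violet 4.991, Amber 5.720.
Lower quotas: Silver 5, Green 4, Violet 4, Amber 5 (sum 18, leaving 3 seats).
Remainders in descending order: Violet 0.991, Green 0.879, Amber 0.720, Silver 0.411.
Largest remainders: Violet, Green, Amber receive the extra seats.

Silver 5; Green 5; Violet 5; Amber 6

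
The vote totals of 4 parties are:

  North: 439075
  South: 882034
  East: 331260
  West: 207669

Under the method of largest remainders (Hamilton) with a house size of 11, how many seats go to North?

Standard divisor: 1860038 ÷ 11 ≈ 169094.364.
Standard quotas: North 2.5966, South 5.2162, East 1.9590, West 1.2281.
Lower quotas: North 2, South 5, East 1, West 1 (sum 9, leaving 2 seats).
Remainders in descending order: East 0.9590, North 0.5966, West 0.2281, South 0.2162.
The surplus seats go to East, North.
North receives 3.

3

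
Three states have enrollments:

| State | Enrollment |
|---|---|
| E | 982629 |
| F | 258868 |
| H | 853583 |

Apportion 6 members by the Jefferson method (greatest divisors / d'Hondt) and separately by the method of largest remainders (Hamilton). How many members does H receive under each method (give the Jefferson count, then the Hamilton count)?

3 and 2

Jefferson: E 3, F 0, H 3.
Hamilton: E 3, F 1, H 2.
H gets 3 under Jefferson and 2 under Hamilton.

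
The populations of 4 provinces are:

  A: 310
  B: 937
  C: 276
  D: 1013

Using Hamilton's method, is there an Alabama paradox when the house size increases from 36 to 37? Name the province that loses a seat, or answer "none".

At 36 seats: A 5, B 13, C 4, D 14.
At 37 seats: A 4, B 14, C 4, D 15.
A drops from 5 to 4.

A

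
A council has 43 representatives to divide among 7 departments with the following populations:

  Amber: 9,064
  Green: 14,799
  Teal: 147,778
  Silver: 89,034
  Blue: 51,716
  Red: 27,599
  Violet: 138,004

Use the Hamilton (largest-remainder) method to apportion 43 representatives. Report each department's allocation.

Amber: 1, Green: 1, Teal: 13, Silver: 8, Blue: 5, Red: 3, Violet: 12

The standard divisor is 477994/43 ≈ 11116.14.
Standard quotas: Amber 0.8154, Green 1.3313, Teal 13.2940, Silver 8.0094, Blue 4.6523, Red 2.4828, Violet 12.4147.
Lower quotas: Amber 0, Green 1, Teal 13, Silver 8, Blue 4, Red 2, Violet 12 (sum 40, leaving 3 seats).
Remainders in descending order: Amber 0.8154, Blue 0.6523, Red 0.4828, Violet 0.4147, Green 0.3313, Teal 0.2940, Silver 0.0094.
The surplus seats go to Amber, Blue, Red.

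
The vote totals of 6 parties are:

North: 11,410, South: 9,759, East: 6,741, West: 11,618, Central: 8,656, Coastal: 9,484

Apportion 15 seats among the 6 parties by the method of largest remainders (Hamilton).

Total 57668; standard divisor 57668/15 ≈ 3844.533.
Standard quotas: North 2.9679, South 2.5384, East 1.7534, West 3.0220, Central 2.2515, Coastal 2.4669.
Lower quotas: North 2, South 2, East 1, West 3, Central 2, Coastal 2 (sum 12, leaving 3 seats).
Remainders in descending order: North 0.9679, East 0.7534, South 0.5384, Coastal 0.4669, Central 0.2515, West 0.0220.
Largest remainders: North, East, South receive the extra seats.

North 3, South 3, East 2, West 3, Central 2, Coastal 2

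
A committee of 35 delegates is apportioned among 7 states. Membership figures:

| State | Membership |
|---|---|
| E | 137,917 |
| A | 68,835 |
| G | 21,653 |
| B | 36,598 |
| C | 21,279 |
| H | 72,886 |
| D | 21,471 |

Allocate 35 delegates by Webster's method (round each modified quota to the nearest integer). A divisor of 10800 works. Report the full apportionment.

With modified divisor 10800: modified quotas E 12.770, A 6.374, G 2.005, B 3.389, C 1.970, H 6.749, D 1.988.
Rounding to the nearest integer: E 13, A 6, G 2, B 3, C 2, H 7, D 2 (total 35).

E 13, A 6, G 2, B 3, C 2, H 7, D 2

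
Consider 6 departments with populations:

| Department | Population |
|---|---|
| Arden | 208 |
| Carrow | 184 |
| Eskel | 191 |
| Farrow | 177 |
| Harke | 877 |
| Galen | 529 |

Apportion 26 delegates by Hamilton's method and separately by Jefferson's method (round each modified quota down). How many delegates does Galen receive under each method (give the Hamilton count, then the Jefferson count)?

Hamilton: Arden 3, Carrow 2, Eskel 2, Farrow 2, Harke 11, Galen 6.
Jefferson: Arden 2, Carrow 2, Eskel 2, Farrow 2, Harke 11, Galen 7.
Galen gets 6 under Hamilton and 7 under Jefferson.

6 and 7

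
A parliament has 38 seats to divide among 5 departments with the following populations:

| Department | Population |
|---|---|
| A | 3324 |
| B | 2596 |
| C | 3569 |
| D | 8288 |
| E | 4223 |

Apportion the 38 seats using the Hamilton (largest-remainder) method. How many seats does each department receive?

Total 22000; standard divisor 22000/38 ≈ 578.947.
Standard quotas: A 5.7415, B 4.4840, C 6.1646, D 14.3156, E 7.2943.
Lower quotas: A 5, B 4, C 6, D 14, E 7 (sum 36, leaving 2 seats).
Remainders in descending order: A 0.7415, B 0.4840, D 0.3156, E 0.2943, C 0.1646.
The surplus seats go to A, B.

A: 6, B: 5, C: 6, D: 14, E: 7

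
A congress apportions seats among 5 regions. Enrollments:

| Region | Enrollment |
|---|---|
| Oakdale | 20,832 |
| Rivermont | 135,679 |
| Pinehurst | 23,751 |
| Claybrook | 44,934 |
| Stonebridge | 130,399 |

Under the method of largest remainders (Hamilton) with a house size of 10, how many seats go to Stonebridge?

4

Total 355595; standard divisor 355595/10 ≈ 35559.5.
Standard quotas: Oakdale 0.5858, Rivermont 3.8155, Pinehurst 0.6679, Claybrook 1.2636, Stonebridge 3.6671.
Lower quotas: Oakdale 0, Rivermont 3, Pinehurst 0, Claybrook 1, Stonebridge 3 (sum 7, leaving 3 seats).
Remainders in descending order: Rivermont 0.8155, Pinehurst 0.6679, Stonebridge 0.6671, Oakdale 0.5858, Claybrook 0.2636.
Largest remainders: Rivermont, Pinehurst, Stonebridge receive the extra seats.
Stonebridge receives 4.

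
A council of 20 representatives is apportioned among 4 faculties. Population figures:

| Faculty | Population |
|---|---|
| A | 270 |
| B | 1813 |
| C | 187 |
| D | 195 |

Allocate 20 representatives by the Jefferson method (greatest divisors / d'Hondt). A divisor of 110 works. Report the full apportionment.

With modified divisor 110: modified quotas A 2.455, B 16.482, C 1.700, D 1.773.
Rounding down: A 2, B 16, C 1, D 1 (total 20).

A 2, B 16, C 1, D 1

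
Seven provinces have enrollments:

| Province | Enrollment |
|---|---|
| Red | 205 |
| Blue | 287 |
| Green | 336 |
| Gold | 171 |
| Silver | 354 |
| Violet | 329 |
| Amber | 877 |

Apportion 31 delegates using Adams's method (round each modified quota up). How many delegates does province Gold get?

Standard divisor 2559/31 ≈ 82.548; standard quotas: Red 2.483, Blue 3.477, Green 4.070, Gold 2.072, Silver 4.288, Violet 3.986, Amber 10.624.
Rounding up gives 3, 4, 5, 3, 5, 4, 11 = 35 seats, so the divisor must be adjusted.
With modified divisor 90: modified quotas Red 2.278, Blue 3.189, Green 3.733, Gold 1.900, Silver 3.933, Violet 3.656, Amber 9.744.
Rounding up: Red 3, Blue 4, Green 4, Gold 2, Silver 4, Violet 4, Amber 10 (total 31).
Gold receives 2.

2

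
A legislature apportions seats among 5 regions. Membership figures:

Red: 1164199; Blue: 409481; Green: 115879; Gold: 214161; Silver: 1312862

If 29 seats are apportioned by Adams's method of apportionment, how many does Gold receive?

2

Standard divisor 3216582/29 ≈ 110916.621; standard quotas: Red 10.496, Blue 3.692, Green 1.045, Gold 1.931, Silver 11.836.
Rounding up gives 11, 4, 2, 2, 12 = 31 seats, so the divisor must be adjusted.
With modified divisor 118472: modified quotas Red 9.827, Blue 3.456, Green 0.978, Gold 1.808, Silver 11.082.
Rounding up: Red 10, Blue 4, Green 1, Gold 2, Silver 12 (total 29).
Gold receives 2.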